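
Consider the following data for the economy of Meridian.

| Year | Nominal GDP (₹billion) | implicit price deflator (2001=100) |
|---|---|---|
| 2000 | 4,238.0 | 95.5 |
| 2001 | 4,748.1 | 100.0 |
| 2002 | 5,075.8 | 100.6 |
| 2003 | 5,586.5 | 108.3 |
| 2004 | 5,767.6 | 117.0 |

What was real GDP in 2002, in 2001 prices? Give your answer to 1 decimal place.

Real GDP 2002 = 5075.8 / 1.006 = 5045.53.

₹5,045.5 billion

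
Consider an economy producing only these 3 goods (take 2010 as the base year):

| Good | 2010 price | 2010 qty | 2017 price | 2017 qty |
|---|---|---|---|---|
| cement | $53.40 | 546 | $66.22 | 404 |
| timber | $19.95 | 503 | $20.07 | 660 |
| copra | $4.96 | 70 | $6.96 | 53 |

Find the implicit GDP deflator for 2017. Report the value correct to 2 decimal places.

Nominal GDP 2017 = 66.22·404 + 20.07·660 + 6.96·53 = 40367.96.
Real GDP 2017 (at 2010 prices) = 53.40·404 + 19.95·660 + 4.96·53 = 35003.48.
Deflator = Nominal/Real × 100 = 40367.96/35003.48 × 100 = 115.326.

115.33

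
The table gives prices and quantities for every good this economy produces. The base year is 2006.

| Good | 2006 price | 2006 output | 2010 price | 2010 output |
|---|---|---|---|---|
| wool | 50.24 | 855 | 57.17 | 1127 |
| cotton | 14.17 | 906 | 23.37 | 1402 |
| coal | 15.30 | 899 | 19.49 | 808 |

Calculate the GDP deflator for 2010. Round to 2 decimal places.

Nominal GDP 2010 = 57.17·1127 + 23.37·1402 + 19.49·808 = 112943.25.
Real GDP 2010 (at 2006 prices) = 50.24·1127 + 14.17·1402 + 15.30·808 = 88849.22.
Deflator = Nominal/Real × 100 = 112943.25/88849.22 × 100 = 127.118.

127.12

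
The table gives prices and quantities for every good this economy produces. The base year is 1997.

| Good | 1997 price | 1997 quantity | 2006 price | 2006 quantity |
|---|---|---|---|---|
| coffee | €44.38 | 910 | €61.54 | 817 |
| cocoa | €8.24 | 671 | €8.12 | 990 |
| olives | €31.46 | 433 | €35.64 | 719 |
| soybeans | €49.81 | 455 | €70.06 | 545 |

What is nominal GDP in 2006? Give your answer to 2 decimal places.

Nominal GDP 2006 = Σ (p_2006 × q_2006) = 61.54·817 + 8.12·990 + 35.64·719 + 70.06·545 = 122124.84.

€122124.84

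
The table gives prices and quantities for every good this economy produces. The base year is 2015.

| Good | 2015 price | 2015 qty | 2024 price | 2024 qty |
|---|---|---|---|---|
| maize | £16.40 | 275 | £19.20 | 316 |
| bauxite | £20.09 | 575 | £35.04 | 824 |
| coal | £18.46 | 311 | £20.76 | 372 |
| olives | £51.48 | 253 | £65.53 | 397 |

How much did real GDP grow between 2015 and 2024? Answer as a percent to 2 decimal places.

40.81%

Real GDP 2015 = Nominal GDP 2015 = 16.40·275 + 20.09·575 + 18.46·311 + 51.48·253 = 34827.25.
Real GDP 2024 (at 2015 prices) = 16.40·316 + 20.09·824 + 18.46·372 + 51.48·397 = 49041.24.
Real growth = 49041.24/34827.25 − 1 = 0.4081.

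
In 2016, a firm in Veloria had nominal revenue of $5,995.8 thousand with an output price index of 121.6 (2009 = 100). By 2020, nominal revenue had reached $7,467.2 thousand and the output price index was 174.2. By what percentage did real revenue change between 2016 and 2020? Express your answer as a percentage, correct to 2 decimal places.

Real revenue 2016 = 5995.8 / 1.216 = 4930.76.
Real revenue 2020 = 7467.2 / 1.742 = 4286.57.
Real growth = 4286.57 / 4930.76 − 1 = -0.1306.

-13.06%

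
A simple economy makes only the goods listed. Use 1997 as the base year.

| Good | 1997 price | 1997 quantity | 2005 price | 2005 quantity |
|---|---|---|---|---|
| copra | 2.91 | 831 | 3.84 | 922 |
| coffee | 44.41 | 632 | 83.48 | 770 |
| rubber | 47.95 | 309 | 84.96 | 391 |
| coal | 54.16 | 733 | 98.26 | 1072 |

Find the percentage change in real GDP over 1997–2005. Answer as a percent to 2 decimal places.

33.75%

Real GDP 1997 = Nominal GDP 1997 = 2.91·831 + 44.41·632 + 47.95·309 + 54.16·733 = 85001.16.
Real GDP 2005 (at 1997 prices) = 2.91·922 + 44.41·770 + 47.95·391 + 54.16·1072 = 113686.69.
Real growth = 113686.69/85001.16 − 1 = 0.3375.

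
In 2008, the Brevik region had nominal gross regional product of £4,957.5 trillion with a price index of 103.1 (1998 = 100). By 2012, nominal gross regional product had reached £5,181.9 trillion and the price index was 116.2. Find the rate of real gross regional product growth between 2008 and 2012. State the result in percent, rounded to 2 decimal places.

Real gross regional product 2008 = 4957.5 / 1.031 = 4808.44.
Real gross regional product 2012 = 5181.9 / 1.162 = 4459.47.
Real growth = 4459.47 / 4808.44 − 1 = -0.0726.

-7.26%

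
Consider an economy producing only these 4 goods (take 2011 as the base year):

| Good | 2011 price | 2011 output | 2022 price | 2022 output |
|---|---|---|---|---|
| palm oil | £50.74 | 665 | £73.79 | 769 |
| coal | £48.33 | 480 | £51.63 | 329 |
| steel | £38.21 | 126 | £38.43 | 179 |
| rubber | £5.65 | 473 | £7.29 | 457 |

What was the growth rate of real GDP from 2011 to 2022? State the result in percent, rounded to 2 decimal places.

Real GDP 2011 = Nominal GDP 2011 = 50.74·665 + 48.33·480 + 38.21·126 + 5.65·473 = 64427.41.
Real GDP 2022 (at 2011 prices) = 50.74·769 + 48.33·329 + 38.21·179 + 5.65·457 = 64341.27.
Real growth = 64341.27/64427.41 − 1 = -0.0013.

-0.13%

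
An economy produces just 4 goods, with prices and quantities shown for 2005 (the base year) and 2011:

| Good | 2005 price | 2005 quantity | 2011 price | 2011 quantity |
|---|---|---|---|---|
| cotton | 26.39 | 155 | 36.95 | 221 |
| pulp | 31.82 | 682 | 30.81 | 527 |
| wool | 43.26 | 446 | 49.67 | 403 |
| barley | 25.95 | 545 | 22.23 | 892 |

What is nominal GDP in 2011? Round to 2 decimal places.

Nominal GDP 2011 = Σ (p_2011 × q_2011) = 36.95·221 + 30.81·527 + 49.67·403 + 22.23·892 = 64248.99.

64248.99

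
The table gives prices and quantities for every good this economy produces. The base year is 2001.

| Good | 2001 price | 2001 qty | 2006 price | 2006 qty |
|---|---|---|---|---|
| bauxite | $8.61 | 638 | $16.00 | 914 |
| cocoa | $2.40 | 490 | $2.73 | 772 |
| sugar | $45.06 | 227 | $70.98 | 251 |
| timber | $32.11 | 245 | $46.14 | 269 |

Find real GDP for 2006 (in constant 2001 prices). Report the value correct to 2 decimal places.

$29669.99

Real GDP 2006 = Σ (p_2001 × q_2006) = 8.61·914 + 2.40·772 + 45.06·251 + 32.11·269 = 29669.99.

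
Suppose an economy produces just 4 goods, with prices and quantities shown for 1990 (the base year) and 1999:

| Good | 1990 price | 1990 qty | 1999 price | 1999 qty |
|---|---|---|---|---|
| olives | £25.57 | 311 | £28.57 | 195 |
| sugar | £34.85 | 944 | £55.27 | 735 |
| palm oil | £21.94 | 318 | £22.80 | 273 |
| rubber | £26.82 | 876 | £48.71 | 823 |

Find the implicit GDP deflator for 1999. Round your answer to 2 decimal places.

157.69

Nominal GDP 1999 = 28.57·195 + 55.27·735 + 22.80·273 + 48.71·823 = 92507.33.
Real GDP 1999 (at 1990 prices) = 25.57·195 + 34.85·735 + 21.94·273 + 26.82·823 = 58663.38.
Deflator = Nominal/Real × 100 = 92507.33/58663.38 × 100 = 157.692.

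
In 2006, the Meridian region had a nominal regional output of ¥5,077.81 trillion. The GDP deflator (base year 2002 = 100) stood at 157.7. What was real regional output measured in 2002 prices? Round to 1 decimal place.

¥3,219.9 trillion

Real regional output = Nominal / (GDP deflator/100) = 5077.81 / 1.577 = 3219.92.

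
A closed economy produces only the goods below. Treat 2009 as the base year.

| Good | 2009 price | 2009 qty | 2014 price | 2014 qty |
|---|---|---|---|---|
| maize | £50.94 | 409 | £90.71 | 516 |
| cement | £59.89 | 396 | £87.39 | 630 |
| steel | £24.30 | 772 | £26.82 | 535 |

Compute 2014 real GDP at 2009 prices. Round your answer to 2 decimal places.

Real GDP 2014 = Σ (p_2009 × q_2014) = 50.94·516 + 59.89·630 + 24.30·535 = 77016.24.

£77016.24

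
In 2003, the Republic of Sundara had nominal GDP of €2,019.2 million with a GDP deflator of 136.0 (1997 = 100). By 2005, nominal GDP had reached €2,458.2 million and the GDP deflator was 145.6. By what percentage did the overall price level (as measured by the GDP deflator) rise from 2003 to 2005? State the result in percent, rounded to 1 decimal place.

7.1%

Price-level change = 145.6 / 136.0 − 1 = 0.0706.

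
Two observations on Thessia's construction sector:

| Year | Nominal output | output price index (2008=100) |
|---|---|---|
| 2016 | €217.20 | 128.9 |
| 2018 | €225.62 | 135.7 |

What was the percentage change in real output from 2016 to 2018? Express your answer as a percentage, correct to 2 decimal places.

-1.33%

Real output 2016 = 217.20 / 1.289 = 168.50.
Real output 2018 = 225.62 / 1.357 = 166.26.
Real growth = 166.26 / 168.50 − 1 = -0.0133.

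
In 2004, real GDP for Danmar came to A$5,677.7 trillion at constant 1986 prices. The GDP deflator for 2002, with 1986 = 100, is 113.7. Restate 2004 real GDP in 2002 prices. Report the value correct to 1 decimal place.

A$6,455.5 trillion

Real GDP in 2002 prices = Real GDP in 1986 prices × (P_2002/P_1986) = 5677.7 × 1.137 = 6455.54.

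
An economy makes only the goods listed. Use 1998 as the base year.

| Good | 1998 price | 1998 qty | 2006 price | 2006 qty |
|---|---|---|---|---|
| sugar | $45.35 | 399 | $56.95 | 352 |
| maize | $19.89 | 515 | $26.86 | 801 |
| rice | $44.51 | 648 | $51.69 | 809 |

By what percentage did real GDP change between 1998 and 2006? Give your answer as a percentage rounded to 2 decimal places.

Real GDP 1998 = Nominal GDP 1998 = 45.35·399 + 19.89·515 + 44.51·648 = 57180.48.
Real GDP 2006 (at 1998 prices) = 45.35·352 + 19.89·801 + 44.51·809 = 67903.68.
Real growth = 67903.68/57180.48 − 1 = 0.1875.

18.75%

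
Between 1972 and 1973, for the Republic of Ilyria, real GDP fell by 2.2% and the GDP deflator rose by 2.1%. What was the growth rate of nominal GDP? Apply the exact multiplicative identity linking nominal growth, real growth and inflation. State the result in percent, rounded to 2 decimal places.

(1 + g_nom) = (1 + g_real)(1 + π) = 0.9780 × 1.0210 = 0.99854.

-0.15%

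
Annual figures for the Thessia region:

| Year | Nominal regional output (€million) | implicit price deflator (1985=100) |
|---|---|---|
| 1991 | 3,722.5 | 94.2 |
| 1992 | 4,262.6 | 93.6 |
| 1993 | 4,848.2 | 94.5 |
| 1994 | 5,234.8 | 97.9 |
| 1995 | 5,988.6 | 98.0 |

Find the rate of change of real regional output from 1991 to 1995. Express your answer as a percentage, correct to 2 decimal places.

Real regional output 1991 = 3722.5/0.942 = 3951.70.
Real regional output 1995 = 5988.6/0.980 = 6110.82.
Change = 6110.82/3951.70 − 1 = 0.5464.

54.64%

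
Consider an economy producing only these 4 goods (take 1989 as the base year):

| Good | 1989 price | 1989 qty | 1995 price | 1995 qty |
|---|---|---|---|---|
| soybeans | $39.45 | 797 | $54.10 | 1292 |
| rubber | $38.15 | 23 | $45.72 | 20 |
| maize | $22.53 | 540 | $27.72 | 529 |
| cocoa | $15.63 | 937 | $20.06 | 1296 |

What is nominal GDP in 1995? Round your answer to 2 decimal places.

Nominal GDP 1995 = Σ (p_1995 × q_1995) = 54.10·1292 + 45.72·20 + 27.72·529 + 20.06·1296 = 111473.24.

$111473.24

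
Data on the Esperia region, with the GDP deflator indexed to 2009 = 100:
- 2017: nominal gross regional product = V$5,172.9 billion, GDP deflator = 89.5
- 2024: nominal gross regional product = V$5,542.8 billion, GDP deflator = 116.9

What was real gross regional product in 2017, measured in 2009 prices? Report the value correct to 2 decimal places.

V$5,779.78 billion

Real gross regional product = Nominal / (GDP deflator/100) = 5172.9 / 0.895 = 5779.78.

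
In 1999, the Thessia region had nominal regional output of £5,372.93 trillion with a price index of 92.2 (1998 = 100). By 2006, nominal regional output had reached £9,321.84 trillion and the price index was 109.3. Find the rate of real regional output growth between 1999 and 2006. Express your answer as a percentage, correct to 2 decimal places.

46.35%

Deflate each year: 1999 → 5372.93/0.922 = 5827.47; 2006 → 9321.84/1.093 = 8528.67.
So real regional output changed by 8528.67/5827.47 − 1 = 0.4635, i.e. 46.35%.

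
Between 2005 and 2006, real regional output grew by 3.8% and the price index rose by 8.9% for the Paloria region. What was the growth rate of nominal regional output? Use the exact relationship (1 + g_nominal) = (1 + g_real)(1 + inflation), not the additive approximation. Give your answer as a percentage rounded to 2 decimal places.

13.04%

(1 + g_nom) = (1 + g_real)(1 + π) = 1.0380 × 1.0890 = 1.13038.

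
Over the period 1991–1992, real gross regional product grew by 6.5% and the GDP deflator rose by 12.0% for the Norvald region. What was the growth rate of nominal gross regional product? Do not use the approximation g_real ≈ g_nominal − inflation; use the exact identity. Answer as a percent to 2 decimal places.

(1 + g_nom) = (1 + g_real)(1 + π) = 1.0650 × 1.1200 = 1.19280.

19.28%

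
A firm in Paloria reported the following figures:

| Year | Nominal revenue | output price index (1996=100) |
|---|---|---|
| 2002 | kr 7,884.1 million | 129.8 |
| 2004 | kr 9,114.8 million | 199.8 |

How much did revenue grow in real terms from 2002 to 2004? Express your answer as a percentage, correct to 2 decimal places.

Deflate each year: 2002 → 7884.1/1.298 = 6074.04; 2004 → 9114.8/1.998 = 4561.96.
So real revenue changed by 4561.96/6074.04 − 1 = -0.2489, i.e. -24.89%.

-24.89%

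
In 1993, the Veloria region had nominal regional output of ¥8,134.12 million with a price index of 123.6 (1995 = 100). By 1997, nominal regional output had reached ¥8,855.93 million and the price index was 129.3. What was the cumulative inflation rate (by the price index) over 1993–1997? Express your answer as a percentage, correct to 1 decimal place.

4.6%

Price-level change = 129.3 / 123.6 − 1 = 0.0461.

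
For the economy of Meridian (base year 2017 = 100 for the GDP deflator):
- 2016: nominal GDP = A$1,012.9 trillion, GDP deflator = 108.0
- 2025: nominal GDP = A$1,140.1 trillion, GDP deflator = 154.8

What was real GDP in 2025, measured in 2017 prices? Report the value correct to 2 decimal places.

A$736.50 trillion

Real GDP = Nominal / (GDP deflator/100) = 1140.1 / 1.548 = 736.50.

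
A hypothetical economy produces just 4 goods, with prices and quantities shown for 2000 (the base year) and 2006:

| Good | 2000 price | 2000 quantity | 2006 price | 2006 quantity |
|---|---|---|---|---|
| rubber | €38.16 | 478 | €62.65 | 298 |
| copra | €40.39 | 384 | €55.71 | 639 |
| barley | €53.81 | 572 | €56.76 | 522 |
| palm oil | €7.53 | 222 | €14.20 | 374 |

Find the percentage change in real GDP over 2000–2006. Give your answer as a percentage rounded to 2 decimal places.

Real GDP 2000 = Nominal GDP 2000 = 38.16·478 + 40.39·384 + 53.81·572 + 7.53·222 = 66201.22.
Real GDP 2006 (at 2000 prices) = 38.16·298 + 40.39·639 + 53.81·522 + 7.53·374 = 68085.93.
Real growth = 68085.93/66201.22 − 1 = 0.0285.

2.85%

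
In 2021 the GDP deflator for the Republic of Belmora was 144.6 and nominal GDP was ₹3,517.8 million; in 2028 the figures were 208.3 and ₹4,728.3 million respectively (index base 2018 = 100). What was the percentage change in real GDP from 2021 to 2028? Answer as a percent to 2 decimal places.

Deflate each year: 2021 → 3517.8/1.446 = 2432.78; 2028 → 4728.3/2.083 = 2269.95.
So real GDP changed by 2269.95/2432.78 − 1 = -0.0669, i.e. -6.69%.

-6.69%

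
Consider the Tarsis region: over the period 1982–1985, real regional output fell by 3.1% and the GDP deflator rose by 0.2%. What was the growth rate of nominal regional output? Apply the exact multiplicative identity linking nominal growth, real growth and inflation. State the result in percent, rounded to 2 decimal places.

-2.91%

(1 + g_nom) = (1 + g_real)(1 + π) = 0.9690 × 1.0020 = 0.97094.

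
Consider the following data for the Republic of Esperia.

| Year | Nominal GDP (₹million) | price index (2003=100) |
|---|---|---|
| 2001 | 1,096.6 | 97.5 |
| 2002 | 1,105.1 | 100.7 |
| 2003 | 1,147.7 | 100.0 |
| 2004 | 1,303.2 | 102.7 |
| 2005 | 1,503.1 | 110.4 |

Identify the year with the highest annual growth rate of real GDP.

2004

2002: real = 1105.1/1.007 = 1097.42; growth vs 2001 (1124.72) = -2.43%.
2003: real = 1147.7/1.000 = 1147.70; growth vs 2002 (1097.42) = 4.58%.
2004: real = 1303.2/1.027 = 1268.94; growth vs 2003 (1147.70) = 10.56%.
2005: real = 1503.1/1.104 = 1361.50; growth vs 2004 (1268.94) = 7.29%.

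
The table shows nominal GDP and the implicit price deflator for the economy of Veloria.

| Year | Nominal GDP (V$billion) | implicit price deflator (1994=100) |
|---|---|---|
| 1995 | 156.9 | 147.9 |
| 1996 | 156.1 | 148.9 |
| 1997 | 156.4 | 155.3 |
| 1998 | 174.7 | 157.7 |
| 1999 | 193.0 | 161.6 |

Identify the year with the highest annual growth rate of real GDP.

1998

1996: real = 156.1/1.489 = 104.84; growth vs 1995 (106.09) = -1.18%.
1997: real = 156.4/1.553 = 100.71; growth vs 1996 (104.84) = -3.94%.
1998: real = 174.7/1.577 = 110.78; growth vs 1997 (100.71) = 10.00%.
1999: real = 193.0/1.616 = 119.43; growth vs 1998 (110.78) = 7.81%.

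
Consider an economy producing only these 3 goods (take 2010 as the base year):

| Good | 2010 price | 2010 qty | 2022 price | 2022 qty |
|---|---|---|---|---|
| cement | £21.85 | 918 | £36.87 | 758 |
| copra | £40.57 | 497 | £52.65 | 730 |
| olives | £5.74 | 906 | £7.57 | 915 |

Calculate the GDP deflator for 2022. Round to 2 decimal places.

Nominal GDP 2022 = 36.87·758 + 52.65·730 + 7.57·915 = 73308.51.
Real GDP 2022 (at 2010 prices) = 21.85·758 + 40.57·730 + 5.74·915 = 51430.50.
Deflator = Nominal/Real × 100 = 73308.51/51430.50 × 100 = 142.539.

142.54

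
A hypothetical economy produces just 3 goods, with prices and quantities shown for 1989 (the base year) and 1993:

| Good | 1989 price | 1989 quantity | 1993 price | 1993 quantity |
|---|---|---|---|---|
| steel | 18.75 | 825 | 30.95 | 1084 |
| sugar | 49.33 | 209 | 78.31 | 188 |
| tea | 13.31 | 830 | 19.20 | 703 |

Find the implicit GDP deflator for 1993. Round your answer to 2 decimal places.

Nominal GDP 1993 = 30.95·1084 + 78.31·188 + 19.20·703 = 61769.68.
Real GDP 1993 (at 1989 prices) = 18.75·1084 + 49.33·188 + 13.31·703 = 38955.97.
Deflator = Nominal/Real × 100 = 61769.68/38955.97 × 100 = 158.563.

158.56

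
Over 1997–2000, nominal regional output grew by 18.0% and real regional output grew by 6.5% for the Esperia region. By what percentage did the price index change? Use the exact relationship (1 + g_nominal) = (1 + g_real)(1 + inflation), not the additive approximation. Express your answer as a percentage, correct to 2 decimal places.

10.80%

(1 + g_nom) = (1 + g_real)(1 + π), so π = 1.1800 / 1.0650 − 1 = 0.10798.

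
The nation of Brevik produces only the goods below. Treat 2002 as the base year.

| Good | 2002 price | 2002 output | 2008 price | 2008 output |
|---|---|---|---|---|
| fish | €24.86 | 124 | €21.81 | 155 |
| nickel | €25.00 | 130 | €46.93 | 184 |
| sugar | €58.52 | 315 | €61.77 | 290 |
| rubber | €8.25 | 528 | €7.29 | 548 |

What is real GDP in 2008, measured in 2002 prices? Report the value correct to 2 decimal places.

€29945.10

Real GDP 2008 = Σ (p_2002 × q_2008) = 24.86·155 + 25.00·184 + 58.52·290 + 8.25·548 = 29945.10.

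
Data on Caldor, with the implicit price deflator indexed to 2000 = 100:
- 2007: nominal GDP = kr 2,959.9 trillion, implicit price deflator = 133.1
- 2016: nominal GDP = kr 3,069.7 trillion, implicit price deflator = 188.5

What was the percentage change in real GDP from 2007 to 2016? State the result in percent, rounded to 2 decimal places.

Deflate each year: 2007 → 2959.9/1.331 = 2223.82; 2016 → 3069.7/1.885 = 1628.49.
So real GDP changed by 1628.49/2223.82 − 1 = -0.2677, i.e. -26.77%.

-26.77%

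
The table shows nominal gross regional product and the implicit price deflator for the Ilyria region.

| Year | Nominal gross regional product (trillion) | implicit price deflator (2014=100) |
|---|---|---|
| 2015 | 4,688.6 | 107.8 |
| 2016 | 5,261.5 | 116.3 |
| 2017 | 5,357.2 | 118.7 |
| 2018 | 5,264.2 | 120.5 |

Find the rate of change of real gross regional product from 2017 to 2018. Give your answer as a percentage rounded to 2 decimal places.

Real gross regional product 2017 = 5357.2/1.187 = 4513.23.
Real gross regional product 2018 = 5264.2/1.205 = 4368.63.
Change = 4368.63/4513.23 − 1 = -0.0320.

-3.20%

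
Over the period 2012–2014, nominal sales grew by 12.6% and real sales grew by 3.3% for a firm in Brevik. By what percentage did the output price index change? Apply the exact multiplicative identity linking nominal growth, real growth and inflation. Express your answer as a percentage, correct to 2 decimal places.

9.00%

(1 + g_nom) = (1 + g_real)(1 + π), so π = 1.1260 / 1.0330 − 1 = 0.09003.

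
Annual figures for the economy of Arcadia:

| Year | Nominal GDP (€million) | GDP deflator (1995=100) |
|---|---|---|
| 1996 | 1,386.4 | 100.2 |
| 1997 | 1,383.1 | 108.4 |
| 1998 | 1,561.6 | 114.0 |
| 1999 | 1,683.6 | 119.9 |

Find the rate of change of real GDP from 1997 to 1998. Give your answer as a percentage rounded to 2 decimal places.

Real GDP 1997 = 1383.1/1.084 = 1275.92.
Real GDP 1998 = 1561.6/1.140 = 1369.82.
Change = 1369.82/1275.92 − 1 = 0.0736.

7.36%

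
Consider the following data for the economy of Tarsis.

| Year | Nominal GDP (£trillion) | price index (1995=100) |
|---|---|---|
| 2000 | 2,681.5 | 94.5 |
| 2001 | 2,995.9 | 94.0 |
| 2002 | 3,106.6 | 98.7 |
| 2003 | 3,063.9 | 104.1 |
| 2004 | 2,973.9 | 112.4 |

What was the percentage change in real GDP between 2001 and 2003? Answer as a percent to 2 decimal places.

-7.65%

Real GDP 2001 = 2995.9/0.940 = 3187.13.
Real GDP 2003 = 3063.9/1.041 = 2943.23.
Change = 2943.23/3187.13 − 1 = -0.0765.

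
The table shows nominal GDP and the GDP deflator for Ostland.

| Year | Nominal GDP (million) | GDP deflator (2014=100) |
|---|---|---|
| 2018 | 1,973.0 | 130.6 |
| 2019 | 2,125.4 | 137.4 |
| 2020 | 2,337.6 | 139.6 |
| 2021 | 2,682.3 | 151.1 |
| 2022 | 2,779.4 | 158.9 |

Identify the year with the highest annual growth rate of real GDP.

2019: real = 2125.4/1.374 = 1546.87; growth vs 2018 (1510.72) = 2.39%.
2020: real = 2337.6/1.396 = 1674.50; growth vs 2019 (1546.87) = 8.25%.
2021: real = 2682.3/1.511 = 1775.18; growth vs 2020 (1674.50) = 6.01%.
2022: real = 2779.4/1.589 = 1749.15; growth vs 2021 (1775.18) = -1.47%.

2020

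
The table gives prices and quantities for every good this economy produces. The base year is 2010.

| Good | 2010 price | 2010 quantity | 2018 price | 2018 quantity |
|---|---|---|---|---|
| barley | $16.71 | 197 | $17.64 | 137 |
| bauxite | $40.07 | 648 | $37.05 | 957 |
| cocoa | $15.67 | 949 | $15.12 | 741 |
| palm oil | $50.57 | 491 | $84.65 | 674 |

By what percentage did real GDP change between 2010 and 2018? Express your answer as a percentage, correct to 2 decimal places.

Real GDP 2010 = Nominal GDP 2010 = 16.71·197 + 40.07·648 + 15.67·949 + 50.57·491 = 68957.93.
Real GDP 2018 (at 2010 prices) = 16.71·137 + 40.07·957 + 15.67·741 + 50.57·674 = 86331.91.
Real growth = 86331.91/68957.93 − 1 = 0.2520.

25.20%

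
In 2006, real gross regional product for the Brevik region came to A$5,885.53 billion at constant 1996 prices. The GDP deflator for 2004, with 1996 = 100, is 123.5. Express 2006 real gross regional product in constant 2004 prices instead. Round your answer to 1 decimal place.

A$7,268.6 billion

Real gross regional product in 2004 prices = Real gross regional product in 1996 prices × (P_2004/P_1996) = 5885.53 × 1.235 = 7268.63.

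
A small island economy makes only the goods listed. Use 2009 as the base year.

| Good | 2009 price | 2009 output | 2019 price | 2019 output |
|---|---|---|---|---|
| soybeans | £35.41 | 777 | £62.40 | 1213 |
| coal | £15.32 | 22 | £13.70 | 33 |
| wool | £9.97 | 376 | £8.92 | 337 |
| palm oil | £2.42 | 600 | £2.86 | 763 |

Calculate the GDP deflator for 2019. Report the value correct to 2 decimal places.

167.13

Nominal GDP 2019 = 62.40·1213 + 13.70·33 + 8.92·337 + 2.86·763 = 81331.52.
Real GDP 2019 (at 2009 prices) = 35.41·1213 + 15.32·33 + 9.97·337 + 2.42·763 = 48664.24.
Deflator = Nominal/Real × 100 = 81331.52/48664.24 × 100 = 167.128.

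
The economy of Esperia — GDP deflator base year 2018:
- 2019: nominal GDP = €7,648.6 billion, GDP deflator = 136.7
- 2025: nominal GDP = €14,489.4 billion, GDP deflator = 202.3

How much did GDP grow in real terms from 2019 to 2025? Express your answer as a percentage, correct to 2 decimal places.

28.01%

Deflate each year: 2019 → 7648.6/1.367 = 5595.17; 2025 → 14489.4/2.023 = 7162.33.
So real GDP changed by 7162.33/5595.17 − 1 = 0.2801, i.e. 28.01%.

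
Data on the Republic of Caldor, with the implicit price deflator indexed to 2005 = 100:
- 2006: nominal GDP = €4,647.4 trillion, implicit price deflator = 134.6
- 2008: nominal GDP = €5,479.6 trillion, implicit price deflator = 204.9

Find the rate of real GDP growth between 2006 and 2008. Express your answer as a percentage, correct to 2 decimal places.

Deflate each year: 2006 → 4647.4/1.346 = 3452.75; 2008 → 5479.6/2.049 = 2674.28.
So real GDP changed by 2674.28/3452.75 − 1 = -0.2255, i.e. -22.55%.

-22.55%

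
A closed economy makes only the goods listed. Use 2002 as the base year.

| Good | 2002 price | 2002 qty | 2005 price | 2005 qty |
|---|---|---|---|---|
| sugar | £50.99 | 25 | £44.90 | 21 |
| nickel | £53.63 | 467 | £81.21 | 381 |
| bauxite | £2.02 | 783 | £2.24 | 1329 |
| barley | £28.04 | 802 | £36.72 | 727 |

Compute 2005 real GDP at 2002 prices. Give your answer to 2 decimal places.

Real GDP 2005 = Σ (p_2002 × q_2005) = 50.99·21 + 53.63·381 + 2.02·1329 + 28.04·727 = 44573.48.

£44573.48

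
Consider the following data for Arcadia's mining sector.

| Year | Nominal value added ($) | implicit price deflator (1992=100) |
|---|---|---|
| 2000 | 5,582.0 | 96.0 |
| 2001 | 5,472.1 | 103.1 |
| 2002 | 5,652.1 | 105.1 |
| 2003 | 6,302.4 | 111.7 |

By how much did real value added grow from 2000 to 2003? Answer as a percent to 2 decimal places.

-2.96%

Real value added 2000 = 5582.0/0.960 = 5814.58.
Real value added 2003 = 6302.4/1.117 = 5642.26.
Change = 5642.26/5814.58 − 1 = -0.0296.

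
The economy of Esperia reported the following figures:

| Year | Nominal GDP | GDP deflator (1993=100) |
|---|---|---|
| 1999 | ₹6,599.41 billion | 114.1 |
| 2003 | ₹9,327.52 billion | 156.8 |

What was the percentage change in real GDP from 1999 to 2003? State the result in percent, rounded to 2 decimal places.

Real GDP 1999 = 6599.41 / 1.141 = 5783.88.
Real GDP 2003 = 9327.52 / 1.568 = 5948.67.
Real growth = 5948.67 / 5783.88 − 1 = 0.0285.

2.85%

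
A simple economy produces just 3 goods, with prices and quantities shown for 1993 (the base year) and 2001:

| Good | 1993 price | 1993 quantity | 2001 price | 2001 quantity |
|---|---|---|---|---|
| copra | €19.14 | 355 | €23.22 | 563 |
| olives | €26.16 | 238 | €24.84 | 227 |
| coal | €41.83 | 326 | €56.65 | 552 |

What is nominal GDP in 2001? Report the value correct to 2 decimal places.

€49982.34

Nominal GDP 2001 = Σ (p_2001 × q_2001) = 23.22·563 + 24.84·227 + 56.65·552 = 49982.34.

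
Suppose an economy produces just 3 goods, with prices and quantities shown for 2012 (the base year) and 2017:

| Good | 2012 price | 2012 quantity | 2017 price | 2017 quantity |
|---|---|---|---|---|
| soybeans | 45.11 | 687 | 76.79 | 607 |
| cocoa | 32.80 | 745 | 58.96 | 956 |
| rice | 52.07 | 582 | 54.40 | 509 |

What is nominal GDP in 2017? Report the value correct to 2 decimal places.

Nominal GDP 2017 = Σ (p_2017 × q_2017) = 76.79·607 + 58.96·956 + 54.40·509 = 130666.89.

130666.89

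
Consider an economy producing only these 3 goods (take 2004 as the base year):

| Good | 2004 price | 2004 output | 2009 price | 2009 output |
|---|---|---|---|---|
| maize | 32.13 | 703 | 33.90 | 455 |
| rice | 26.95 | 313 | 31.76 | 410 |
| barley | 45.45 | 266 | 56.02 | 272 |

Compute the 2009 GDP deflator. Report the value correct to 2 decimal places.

114.86

Nominal GDP 2009 = 33.90·455 + 31.76·410 + 56.02·272 = 43683.54.
Real GDP 2009 (at 2004 prices) = 32.13·455 + 26.95·410 + 45.45·272 = 38031.05.
Deflator = Nominal/Real × 100 = 43683.54/38031.05 × 100 = 114.863.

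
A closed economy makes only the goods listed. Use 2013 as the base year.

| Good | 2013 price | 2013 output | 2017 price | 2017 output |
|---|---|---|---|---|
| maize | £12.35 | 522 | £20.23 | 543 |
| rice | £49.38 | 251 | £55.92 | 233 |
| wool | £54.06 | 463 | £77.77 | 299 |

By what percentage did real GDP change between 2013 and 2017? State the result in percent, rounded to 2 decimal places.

Real GDP 2013 = Nominal GDP 2013 = 12.35·522 + 49.38·251 + 54.06·463 = 43870.86.
Real GDP 2017 (at 2013 prices) = 12.35·543 + 49.38·233 + 54.06·299 = 34375.53.
Real growth = 34375.53/43870.86 − 1 = -0.2164.

-21.64%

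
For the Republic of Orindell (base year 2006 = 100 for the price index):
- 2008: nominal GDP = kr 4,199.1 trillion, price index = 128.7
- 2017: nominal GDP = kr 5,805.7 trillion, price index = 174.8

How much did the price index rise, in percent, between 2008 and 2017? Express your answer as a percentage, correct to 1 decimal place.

Price-level change = 174.8 / 128.7 − 1 = 0.3582.

35.8%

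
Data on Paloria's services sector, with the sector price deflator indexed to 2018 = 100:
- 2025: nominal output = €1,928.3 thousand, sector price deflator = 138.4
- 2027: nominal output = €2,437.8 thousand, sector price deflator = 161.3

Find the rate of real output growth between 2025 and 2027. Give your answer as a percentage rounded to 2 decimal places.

Deflate each year: 2025 → 1928.3/1.384 = 1393.28; 2027 → 2437.8/1.613 = 1511.35.
So real output changed by 1511.35/1393.28 − 1 = 0.0847, i.e. 8.47%.

8.47%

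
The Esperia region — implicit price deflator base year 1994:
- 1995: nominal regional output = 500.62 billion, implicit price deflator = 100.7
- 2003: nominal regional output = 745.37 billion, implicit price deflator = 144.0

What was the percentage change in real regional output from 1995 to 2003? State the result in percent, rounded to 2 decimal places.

Real regional output 1995 = 500.62 / 1.007 = 497.14.
Real regional output 2003 = 745.37 / 1.440 = 517.62.
Real growth = 517.62 / 497.14 − 1 = 0.0412.

4.12%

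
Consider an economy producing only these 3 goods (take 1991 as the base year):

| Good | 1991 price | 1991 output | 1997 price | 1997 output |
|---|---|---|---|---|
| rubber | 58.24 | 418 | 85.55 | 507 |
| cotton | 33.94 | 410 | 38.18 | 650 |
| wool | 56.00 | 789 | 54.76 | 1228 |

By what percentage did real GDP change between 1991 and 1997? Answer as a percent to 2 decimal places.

Real GDP 1991 = Nominal GDP 1991 = 58.24·418 + 33.94·410 + 56.00·789 = 82443.72.
Real GDP 1997 (at 1991 prices) = 58.24·507 + 33.94·650 + 56.00·1228 = 120356.68.
Real growth = 120356.68/82443.72 − 1 = 0.4599.

45.99%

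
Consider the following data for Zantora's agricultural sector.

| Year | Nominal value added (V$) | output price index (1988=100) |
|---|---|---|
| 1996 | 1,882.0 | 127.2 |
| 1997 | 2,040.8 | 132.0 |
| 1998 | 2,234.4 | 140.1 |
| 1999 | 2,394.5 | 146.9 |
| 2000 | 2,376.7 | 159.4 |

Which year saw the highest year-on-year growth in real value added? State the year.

1997: real = 2040.8/1.320 = 1546.06; growth vs 1996 (1479.56) = 4.49%.
1998: real = 2234.4/1.401 = 1594.86; growth vs 1997 (1546.06) = 3.16%.
1999: real = 2394.5/1.469 = 1630.02; growth vs 1998 (1594.86) = 2.20%.
2000: real = 2376.7/1.594 = 1491.03; growth vs 1999 (1630.02) = -8.53%.

1997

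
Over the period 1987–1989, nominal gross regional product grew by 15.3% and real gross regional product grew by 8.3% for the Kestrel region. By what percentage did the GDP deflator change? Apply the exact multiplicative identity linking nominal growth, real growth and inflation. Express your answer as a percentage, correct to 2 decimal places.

(1 + g_nom) = (1 + g_real)(1 + π), so π = 1.1530 / 1.0830 − 1 = 0.06464.

6.46%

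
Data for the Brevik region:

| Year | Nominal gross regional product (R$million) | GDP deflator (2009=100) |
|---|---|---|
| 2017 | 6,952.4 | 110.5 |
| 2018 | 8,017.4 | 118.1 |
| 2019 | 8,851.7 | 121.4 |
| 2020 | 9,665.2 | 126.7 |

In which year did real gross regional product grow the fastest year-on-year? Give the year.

2018

2018: real = 8017.4/1.181 = 6788.65; growth vs 2017 (6291.76) = 7.90%.
2019: real = 8851.7/1.214 = 7291.35; growth vs 2018 (6788.65) = 7.41%.
2020: real = 9665.2/1.267 = 7628.41; growth vs 2019 (7291.35) = 4.62%.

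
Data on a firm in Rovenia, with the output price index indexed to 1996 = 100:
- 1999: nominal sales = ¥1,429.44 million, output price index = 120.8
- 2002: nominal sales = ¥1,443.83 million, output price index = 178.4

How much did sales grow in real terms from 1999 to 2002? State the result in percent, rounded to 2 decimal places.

Deflate each year: 1999 → 1429.44/1.208 = 1183.31; 2002 → 1443.83/1.784 = 809.32.
So real sales changed by 809.32/1183.31 − 1 = -0.3161, i.e. -31.61%.

-31.61%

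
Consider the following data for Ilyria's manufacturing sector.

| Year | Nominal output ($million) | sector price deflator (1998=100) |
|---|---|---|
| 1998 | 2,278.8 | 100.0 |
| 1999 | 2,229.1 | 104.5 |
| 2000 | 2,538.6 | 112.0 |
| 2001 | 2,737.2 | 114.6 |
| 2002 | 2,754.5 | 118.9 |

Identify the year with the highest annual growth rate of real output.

2000

1999: real = 2229.1/1.045 = 2133.11; growth vs 1998 (2278.80) = -6.39%.
2000: real = 2538.6/1.120 = 2266.61; growth vs 1999 (2133.11) = 6.26%.
2001: real = 2737.2/1.146 = 2388.48; growth vs 2000 (2266.61) = 5.38%.
2002: real = 2754.5/1.189 = 2316.65; growth vs 2001 (2388.48) = -3.01%.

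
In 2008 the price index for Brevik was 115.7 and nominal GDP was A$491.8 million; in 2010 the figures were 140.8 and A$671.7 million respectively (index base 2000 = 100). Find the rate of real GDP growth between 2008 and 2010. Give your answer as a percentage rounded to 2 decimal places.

Real GDP 2008 = 491.8 / 1.157 = 425.06.
Real GDP 2010 = 671.7 / 1.408 = 477.06.
Real growth = 477.06 / 425.06 − 1 = 0.1223.

12.23%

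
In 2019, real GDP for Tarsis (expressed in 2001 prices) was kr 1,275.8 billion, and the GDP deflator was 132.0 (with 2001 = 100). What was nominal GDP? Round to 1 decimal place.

kr 1,684.1 billion

Nominal GDP = Real × (GDP deflator/100) = 1275.8 × 1.320 = 1684.06.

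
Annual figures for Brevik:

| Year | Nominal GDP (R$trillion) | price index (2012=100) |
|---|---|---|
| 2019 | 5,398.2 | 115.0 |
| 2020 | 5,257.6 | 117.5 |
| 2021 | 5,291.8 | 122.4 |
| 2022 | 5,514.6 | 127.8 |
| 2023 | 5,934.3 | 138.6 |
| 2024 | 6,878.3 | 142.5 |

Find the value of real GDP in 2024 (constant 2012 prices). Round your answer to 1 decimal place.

Real GDP 2024 = 6878.3 / 1.425 = 4826.88.

R$4,826.9 trillion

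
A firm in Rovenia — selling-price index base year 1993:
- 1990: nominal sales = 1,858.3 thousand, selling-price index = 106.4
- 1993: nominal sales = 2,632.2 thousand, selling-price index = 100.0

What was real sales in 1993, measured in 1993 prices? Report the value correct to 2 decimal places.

Real sales = Nominal / (selling-price index/100) = 2632.2 / 1.000 = 2632.20.

2,632.20 thousand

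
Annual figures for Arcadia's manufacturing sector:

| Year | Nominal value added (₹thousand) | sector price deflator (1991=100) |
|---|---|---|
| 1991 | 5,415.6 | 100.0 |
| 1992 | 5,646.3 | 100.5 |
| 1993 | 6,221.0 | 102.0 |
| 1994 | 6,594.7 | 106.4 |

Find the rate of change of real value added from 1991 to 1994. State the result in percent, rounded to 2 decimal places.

14.45%

Real value added 1991 = 5415.6/1.000 = 5415.60.
Real value added 1994 = 6594.7/1.064 = 6198.03.
Change = 6198.03/5415.60 − 1 = 0.1445.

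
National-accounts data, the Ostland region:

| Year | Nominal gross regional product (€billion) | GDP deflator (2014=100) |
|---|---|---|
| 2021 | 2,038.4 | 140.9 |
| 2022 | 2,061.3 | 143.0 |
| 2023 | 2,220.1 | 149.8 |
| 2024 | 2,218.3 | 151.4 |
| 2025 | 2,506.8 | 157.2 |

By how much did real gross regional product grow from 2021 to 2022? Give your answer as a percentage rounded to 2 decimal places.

-0.36%

Real gross regional product 2021 = 2038.4/1.409 = 1446.70.
Real gross regional product 2022 = 2061.3/1.430 = 1441.47.
Change = 1441.47/1446.70 − 1 = -0.0036.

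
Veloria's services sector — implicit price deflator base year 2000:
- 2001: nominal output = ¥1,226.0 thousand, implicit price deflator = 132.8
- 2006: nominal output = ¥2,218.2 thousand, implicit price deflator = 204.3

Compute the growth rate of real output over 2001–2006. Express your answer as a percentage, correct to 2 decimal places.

17.61%

Real output 2001 = 1226.0 / 1.328 = 923.19.
Real output 2006 = 2218.2 / 2.043 = 1085.76.
Real growth = 1085.76 / 923.19 − 1 = 0.1761.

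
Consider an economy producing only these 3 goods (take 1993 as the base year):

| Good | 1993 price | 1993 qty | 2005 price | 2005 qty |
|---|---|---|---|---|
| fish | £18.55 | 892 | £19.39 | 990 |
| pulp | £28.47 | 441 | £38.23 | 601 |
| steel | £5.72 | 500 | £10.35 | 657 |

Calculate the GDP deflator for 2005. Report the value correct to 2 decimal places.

Nominal GDP 2005 = 19.39·990 + 38.23·601 + 10.35·657 = 48972.28.
Real GDP 2005 (at 1993 prices) = 18.55·990 + 28.47·601 + 5.72·657 = 39233.01.
Deflator = Nominal/Real × 100 = 48972.28/39233.01 × 100 = 124.824.

124.82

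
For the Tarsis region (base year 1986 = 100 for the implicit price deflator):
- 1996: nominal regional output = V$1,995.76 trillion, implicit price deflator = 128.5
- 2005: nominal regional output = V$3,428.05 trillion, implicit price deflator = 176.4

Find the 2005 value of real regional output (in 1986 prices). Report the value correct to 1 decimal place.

Real regional output = Nominal / (implicit price deflator/100) = 3428.05 / 1.764 = 1943.34.

V$1,943.3 trillion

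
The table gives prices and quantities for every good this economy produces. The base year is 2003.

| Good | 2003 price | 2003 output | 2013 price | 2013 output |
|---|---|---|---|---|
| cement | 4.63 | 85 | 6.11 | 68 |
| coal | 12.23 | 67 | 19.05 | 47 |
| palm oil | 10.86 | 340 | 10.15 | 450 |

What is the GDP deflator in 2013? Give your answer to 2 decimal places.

101.76

Nominal GDP 2013 = 6.11·68 + 19.05·47 + 10.15·450 = 5878.33.
Real GDP 2013 (at 2003 prices) = 4.63·68 + 12.23·47 + 10.86·450 = 5776.65.
Deflator = Nominal/Real × 100 = 5878.33/5776.65 × 100 = 101.760.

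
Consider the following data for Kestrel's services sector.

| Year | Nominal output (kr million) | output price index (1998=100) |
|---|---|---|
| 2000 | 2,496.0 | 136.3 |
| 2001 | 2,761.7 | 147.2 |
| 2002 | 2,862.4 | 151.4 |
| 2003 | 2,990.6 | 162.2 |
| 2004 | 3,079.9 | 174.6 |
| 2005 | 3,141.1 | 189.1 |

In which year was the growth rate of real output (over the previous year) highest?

2001

2001: real = 2761.7/1.472 = 1876.15; growth vs 2000 (1831.25) = 2.45%.
2002: real = 2862.4/1.514 = 1890.62; growth vs 2001 (1876.15) = 0.77%.
2003: real = 2990.6/1.622 = 1843.77; growth vs 2002 (1890.62) = -2.48%.
2004: real = 3079.9/1.746 = 1763.97; growth vs 2003 (1843.77) = -4.33%.
2005: real = 3141.1/1.891 = 1661.08; growth vs 2004 (1763.97) = -5.83%.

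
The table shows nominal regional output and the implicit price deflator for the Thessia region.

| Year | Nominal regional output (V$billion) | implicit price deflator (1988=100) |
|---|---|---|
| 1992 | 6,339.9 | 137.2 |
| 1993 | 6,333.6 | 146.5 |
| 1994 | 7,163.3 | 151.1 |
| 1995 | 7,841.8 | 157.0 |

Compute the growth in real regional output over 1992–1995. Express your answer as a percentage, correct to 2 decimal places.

8.09%

Real regional output 1992 = 6339.9/1.372 = 4620.92.
Real regional output 1995 = 7841.8/1.570 = 4994.78.
Change = 4994.78/4620.92 − 1 = 0.0809.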